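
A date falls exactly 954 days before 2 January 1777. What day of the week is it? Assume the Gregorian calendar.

Tuesday

Jan 2, 1777 is a Thursday.
954 mod 7 = 2, so 954 days before a Thursday is Thursday − 2 = Tuesday.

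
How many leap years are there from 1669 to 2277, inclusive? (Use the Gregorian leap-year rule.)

Multiples of 4 in [1669,2277]: 152.
Of those, multiples of 100: 6 (not leap unless ÷400).
Multiples of 400: 1.
Leap years = 152 − 6 + 1 = 147.

147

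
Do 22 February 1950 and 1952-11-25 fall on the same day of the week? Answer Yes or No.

From Feb 22, 1950 to Nov 25, 1952 is 1007 days.
1007 mod 7 = 6, so they are different weekdays.
(Feb 22, 1950 is a Wednesday; Nov 25, 1952 is a Tuesday.)

No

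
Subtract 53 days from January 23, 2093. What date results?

December 1, 2092

−23 → Dec 31, 2092 (end of Dec, 31 days; 30 left).
−30 → Dec 1, 2092.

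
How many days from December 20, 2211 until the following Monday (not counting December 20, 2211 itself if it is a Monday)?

3

Dec 20, 2211 is a Friday.
From Friday to the next Monday is 3 days.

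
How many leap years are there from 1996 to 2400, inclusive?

Multiples of 4 in [1996,2400]: 102.
Of those, multiples of 100: 5 (not leap unless ÷400).
Multiples of 400: 2.
Leap years = 102 − 5 + 2 = 99.

99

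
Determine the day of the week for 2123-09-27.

Doomsday rule: the anchor day for the 2100s is Sunday. For year 23: 23÷12 = 1 r 11, and 11÷4 = 2, so 1+11+2 = 14.
Sunday + 14 ≡ Sunday — that's 2123's doomsday.
In September the doomsday date is Sep 5.
Sep 27 is 22 days after Sep 5; 22 mod 7 = 1, so Sunday + 1 = Monday.

Monday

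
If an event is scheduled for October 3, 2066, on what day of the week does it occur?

Doomsday rule: the anchor day for the 2000s is Tuesday. For year 66: 66÷12 = 5 r 6, and 6÷4 = 1, so 5+6+1 = 12.
Tuesday + 12 ≡ Sunday — that's 2066's doomsday.
In October the doomsday date is Oct 10.
Oct 3 is 7 days before Oct 10; 7 mod 7 = 0, so Sunday − 0 = Sunday.

Sunday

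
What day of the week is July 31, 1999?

Saturday

January 1, 1999 is a Friday.
Jan 1, 1999 → Feb 1, 1999: 31 days (January has 31).
Feb 1, 1999 → Mar 1, 1999: 28 days (February has 28).
Mar 1, 1999 → Apr 1, 1999: 31 days (March has 31).
Apr 1, 1999 → May 1, 1999: 30 days (April has 30).
May 1, 1999 → Jun 1, 1999: 31 days (May has 31).
Jun 1, 1999 → Jul 1, 1999: 30 days (June has 30).
Jul 1, 1999 → Jul 31, 1999: 30 days.
Total: 211 days.
211 mod 7 = 1, so Friday + 1 = Saturday.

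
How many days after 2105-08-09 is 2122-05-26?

Aug 9, 2105 → Aug 9, 2106: 365 days.
Aug 9, 2106 → Aug 9, 2107: 365 days.
Aug 9, 2107 → Aug 9, 2108: 366 days (Feb 29, 2108 is in that span).
Aug 9, 2108 → Aug 9, 2109: 365 days.
Aug 9, 2109 → Aug 9, 2110: 365 days.
Aug 9, 2110 → Aug 9, 2111: 365 days.
Aug 9, 2111 → Aug 9, 2112: 366 days (Feb 29, 2112 is in that span).
Aug 9, 2112 → Aug 9, 2113: 365 days.
Aug 9, 2113 → Aug 9, 2114: 365 days.
Aug 9, 2114 → Aug 9, 2115: 365 days.
Aug 9, 2115 → Aug 9, 2116: 366 days (Feb 29, 2116 is in that span).
Aug 9, 2116 → Aug 9, 2117: 365 days.
Aug 9, 2117 → Aug 9, 2118: 365 days.
Aug 9, 2118 → Aug 9, 2119: 365 days.
Aug 9, 2119 → Aug 9, 2120: 366 days (Feb 29, 2120 is in that span).
Aug 9, 2120 → Aug 9, 2121: 365 days.
Aug 9, 2121 → Sep 9, 2121: 31 days (August has 31).
Sep 9, 2121 → Oct 9, 2121: 30 days (September has 30).
Oct 9, 2121 → Nov 9, 2121: 31 days (October has 31).
Nov 9, 2121 → Dec 9, 2121: 30 days (November has 30).
Dec 9, 2121 → Jan 9, 2122: 31 days (December has 31).
Jan 9, 2122 → Feb 9, 2122: 31 days (January has 31).
Feb 9, 2122 → Mar 9, 2122: 28 days (February has 28).
Mar 9, 2122 → Apr 9, 2122: 31 days (March has 31).
Apr 9, 2122 → May 9, 2122: 30 days (April has 30).
May 9, 2122 → May 26, 2122: 17 days.
Total: 6134 days.

6134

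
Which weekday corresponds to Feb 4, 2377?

Doomsday rule: the anchor day for the 2300s is Wednesday. For year 77: 77÷12 = 6 r 5, and 5÷4 = 1, so 6+5+1 = 12.
Wednesday + 12 ≡ Monday — that's 2377's doomsday.
In February the doomsday date is Feb 28 (2377 is not a leap year).
Feb 4 is 24 days before Feb 28; 24 mod 7 = 3, so Monday − 3 = Friday.

Friday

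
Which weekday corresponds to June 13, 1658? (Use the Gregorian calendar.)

Doomsday rule: the anchor day for the 1600s is Tuesday. For year 58: 58÷12 = 4 r 10, and 10÷4 = 2, so 4+10+2 = 16.
Tuesday + 16 ≡ Thursday — that's 1658's doomsday.
In June the doomsday date is Jun 6.
Jun 13 is 7 days after Jun 6; 7 mod 7 = 0, so Thursday + 0 = Thursday.

Thursday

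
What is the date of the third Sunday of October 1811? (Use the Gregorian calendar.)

October 1, 1811 is a Tuesday.
The first Sunday is therefore October 6 (5 days later).
The third Sunday is 6 + 2×7 = October 20.

October 20, 1811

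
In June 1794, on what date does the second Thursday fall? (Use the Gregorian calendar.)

June 1, 1794 is a Sunday.
The first Thursday is therefore June 5 (4 days later).
The second Thursday is 5 + 1×7 = June 12.

June 12, 1794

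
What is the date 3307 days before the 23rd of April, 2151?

−365 (one year) → Apr 23, 2150 (2942 left).
−365 (one year) → Apr 23, 2149 (2577 left).
−365 (one year) → Apr 23, 2148 (2212 left).
−366 (one year; includes Feb 29, 2148) → Apr 23, 2147 (1846 left).
−365 (one year) → Apr 23, 2146 (1481 left).
−365 (one year) → Apr 23, 2145 (1116 left).
−365 (one year) → Apr 23, 2144 (751 left).
−366 (one year; includes Feb 29, 2144) → Apr 23, 2143 (385 left).
−23 → Mar 31, 2143 (end of Mar, 31 days; 362 left).
−31 → Feb 28, 2143 (end of Feb, 28 days; 331 left).
−28 → Jan 31, 2143 (end of Jan, 31 days; 303 left).
−31 → Dec 31, 2142 (end of Dec, 31 days; 272 left).
−31 → Nov 30, 2142 (end of Nov, 30 days; 241 left).
−30 → Oct 31, 2142 (end of Oct, 31 days; 211 left).
−31 → Sep 30, 2142 (end of Sep, 30 days; 180 left).
−30 → Aug 31, 2142 (end of Aug, 31 days; 150 left).
−31 → Jul 31, 2142 (end of Jul, 31 days; 119 left).
−31 → Jun 30, 2142 (end of Jun, 30 days; 88 left).
−30 → May 31, 2142 (end of May, 31 days; 58 left).
−31 → Apr 30, 2142 (end of Apr, 30 days; 27 left).
−27 → Apr 3, 2142.

April 3, 2142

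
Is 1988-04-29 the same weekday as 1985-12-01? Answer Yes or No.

From Dec 1, 1985 to Apr 29, 1988 is 880 days.
880 mod 7 = 5, so they are different weekdays.
(Dec 1, 1985 is a Sunday; Apr 29, 1988 is a Friday.)

No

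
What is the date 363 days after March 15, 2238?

Mar has 31 days: +17 → Apr 1, 2238 (346 left).
Apr has 30 days: +30 → May 1, 2238 (316 left).
May has 31 days: +31 → Jun 1, 2238 (285 left).
Jun has 30 days: +30 → Jul 1, 2238 (255 left).
Jul has 31 days: +31 → Aug 1, 2238 (224 left).
Aug has 31 days: +31 → Sep 1, 2238 (193 left).
Sep has 30 days: +30 → Oct 1, 2238 (163 left).
Oct has 31 days: +31 → Nov 1, 2238 (132 left).
Nov has 30 days: +30 → Dec 1, 2238 (102 left).
Dec has 31 days: +31 → Jan 1, 2239 (71 left).
Jan has 31 days: +31 → Feb 1, 2239 (40 left).
Feb has 28 days: +28 → Mar 1, 2239 (12 left).
+12 → Mar 13, 2239.

March 13, 2239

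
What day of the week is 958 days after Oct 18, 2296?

First find the weekday of Oct 18, 2296. Doomsday rule: the anchor day for the 2200s is Friday. For year 96: 96÷12 = 8 r 0, and 0÷4 = 0, so 8+0+0 = 8.
Friday + 8 ≡ Saturday — that's 2296's doomsday.
In October the doomsday date is Oct 10.
Oct 18 is 8 days after Oct 10; 8 mod 7 = 1, so Saturday + 1 = Sunday.
958 mod 7 = 6, so 958 days after a Sunday is Sunday + 6 = Saturday.

Saturday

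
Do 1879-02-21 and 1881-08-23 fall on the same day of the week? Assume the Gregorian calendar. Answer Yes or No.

No

From Feb 21, 1879 to Aug 23, 1881 is 914 days.
914 mod 7 = 4, so they are different weekdays.
(Feb 21, 1879 is a Friday; Aug 23, 1881 is a Tuesday.)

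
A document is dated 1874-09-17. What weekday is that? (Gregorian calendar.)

Doomsday rule: the anchor day for the 1800s is Friday. For year 74: 74÷12 = 6 r 2, and 2÷4 = 0, so 6+2+0 = 8.
Friday + 8 ≡ Saturday — that's 1874's doomsday.
In September the doomsday date is Sep 5.
Sep 17 is 12 days after Sep 5; 12 mod 7 = 5, so Saturday + 5 = Thursday.

Thursday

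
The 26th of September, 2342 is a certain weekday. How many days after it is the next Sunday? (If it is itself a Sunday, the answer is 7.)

1

Sep 26, 2342 is a Saturday.
From Saturday to the next Sunday is 1 day.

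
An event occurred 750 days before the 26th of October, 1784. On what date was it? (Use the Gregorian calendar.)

October 7, 1782

−366 (one year; includes Feb 29, 1784) → Oct 26, 1783 (384 left).
−26 → Sep 30, 1783 (end of Sep, 30 days; 358 left).
−30 → Aug 31, 1783 (end of Aug, 31 days; 328 left).
−31 → Jul 31, 1783 (end of Jul, 31 days; 297 left).
−31 → Jun 30, 1783 (end of Jun, 30 days; 266 left).
−30 → May 31, 1783 (end of May, 31 days; 236 left).
−31 → Apr 30, 1783 (end of Apr, 30 days; 205 left).
−30 → Mar 31, 1783 (end of Mar, 31 days; 175 left).
−31 → Feb 28, 1783 (end of Feb, 28 days; 144 left).
−28 → Jan 31, 1783 (end of Jan, 31 days; 116 left).
−31 → Dec 31, 1782 (end of Dec, 31 days; 85 left).
−31 → Nov 30, 1782 (end of Nov, 30 days; 54 left).
−30 → Oct 31, 1782 (end of Oct, 31 days; 24 left).
−24 → Oct 7, 1782.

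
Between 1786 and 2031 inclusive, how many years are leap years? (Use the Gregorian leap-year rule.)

59

Multiples of 4 in [1786,2031]: 61.
Of those, multiples of 100: 3 (not leap unless ÷400).
Multiples of 400: 1.
Leap years = 61 − 3 + 1 = 59.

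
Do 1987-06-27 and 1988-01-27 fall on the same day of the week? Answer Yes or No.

No

From Jun 27, 1987 to Jan 27, 1988 is 214 days.
214 mod 7 = 4, so they are different weekdays.
(Jun 27, 1987 is a Saturday; Jan 27, 1988 is a Wednesday.)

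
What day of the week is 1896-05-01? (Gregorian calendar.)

Doomsday rule: the anchor day for the 1800s is Friday. For year 96: 96÷12 = 8 r 0, and 0÷4 = 0, so 8+0+0 = 8.
Friday + 8 ≡ Saturday — that's 1896's doomsday.
In May the doomsday date is May 9.
May 1 is 8 days before May 9; 8 mod 7 = 1, so Saturday − 1 = Friday.

Friday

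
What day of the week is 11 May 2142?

Friday

Doomsday rule: the anchor day for the 2100s is Sunday. For year 42: 42÷12 = 3 r 6, and 6÷4 = 1, so 3+6+1 = 10.
Sunday + 10 ≡ Wednesday — that's 2142's doomsday.
In May the doomsday date is May 9.
May 11 is 2 days after May 9; 2 mod 7 = 2, so Wednesday + 2 = Friday.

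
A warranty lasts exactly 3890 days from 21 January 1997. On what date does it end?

+365 (one year) → Jan 21, 1998 (3525 left).
+365 (one year) → Jan 21, 1999 (3160 left).
+365 (one year) → Jan 21, 2000 (2795 left).
+366 (one year; includes Feb 29, 2000) → Jan 21, 2001 (2429 left).
+365 (one year) → Jan 21, 2002 (2064 left).
+365 (one year) → Jan 21, 2003 (1699 left).
+365 (one year) → Jan 21, 2004 (1334 left).
+366 (one year; includes Feb 29, 2004) → Jan 21, 2005 (968 left).
+365 (one year) → Jan 21, 2006 (603 left).
+365 (one year) → Jan 21, 2007 (238 left).
Jan has 31 days: +11 → Feb 1, 2007 (227 left).
Feb has 28 days: +28 → Mar 1, 2007 (199 left).
Mar has 31 days: +31 → Apr 1, 2007 (168 left).
Apr has 30 days: +30 → May 1, 2007 (138 left).
May has 31 days: +31 → Jun 1, 2007 (107 left).
Jun has 30 days: +30 → Jul 1, 2007 (77 left).
Jul has 31 days: +31 → Aug 1, 2007 (46 left).
Aug has 31 days: +31 → Sep 1, 2007 (15 left).
+15 → Sep 16, 2007.

September 16, 2007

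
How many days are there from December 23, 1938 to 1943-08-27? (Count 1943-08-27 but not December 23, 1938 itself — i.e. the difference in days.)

Dec 23, 1938 → Dec 23, 1939: 365 days.
Dec 23, 1939 → Dec 23, 1940: 366 days (Feb 29, 1940 is in that span).
Dec 23, 1940 → Dec 23, 1941: 365 days.
Dec 23, 1941 → Dec 23, 1942: 365 days.
Dec 23, 1942 → Jan 23, 1943: 31 days (December has 31).
Jan 23, 1943 → Feb 23, 1943: 31 days (January has 31).
Feb 23, 1943 → Mar 23, 1943: 28 days (February has 28).
Mar 23, 1943 → Apr 23, 1943: 31 days (March has 31).
Apr 23, 1943 → May 23, 1943: 30 days (April has 30).
May 23, 1943 → Jun 23, 1943: 31 days (May has 31).
Jun 23, 1943 → Jul 23, 1943: 30 days (June has 30).
Jul 23, 1943 → Aug 23, 1943: 31 days (July has 31).
Aug 23, 1943 → Aug 27, 1943: 4 days.
Total: 1708 days.

1708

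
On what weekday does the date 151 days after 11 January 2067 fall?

Saturday

First find the weekday of Jan 11, 2067. Doomsday rule: the anchor day for the 2000s is Tuesday. For year 67: 67÷12 = 5 r 7, and 7÷4 = 1, so 5+7+1 = 13.
Tuesday + 13 ≡ Monday — that's 2067's doomsday.
In January the doomsday date is Jan 3 (2067 is not a leap year).
Jan 11 is 8 days after Jan 3; 8 mod 7 = 1, so Monday + 1 = Tuesday.
151 mod 7 = 4, so 151 days after a Tuesday is Tuesday + 4 = Saturday.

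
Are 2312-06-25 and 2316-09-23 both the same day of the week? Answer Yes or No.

No

From Jun 25, 2312 to Sep 23, 2316 is 1551 days.
1551 mod 7 = 4, so they are different weekdays.
(Jun 25, 2312 is a Tuesday; Sep 23, 2316 is a Saturday.)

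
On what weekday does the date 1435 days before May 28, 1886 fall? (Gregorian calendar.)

Friday

First find the weekday of May 28, 1886. Doomsday rule: the anchor day for the 1800s is Friday. For year 86: 86÷12 = 7 r 2, and 2÷4 = 0, so 7+2+0 = 9.
Friday + 9 ≡ Sunday — that's 1886's doomsday.
In May the doomsday date is May 9.
May 28 is 19 days after May 9; 19 mod 7 = 5, so Sunday + 5 = Friday.
1435 mod 7 = 0, so 1435 days before a Friday is Friday − 0 = Friday.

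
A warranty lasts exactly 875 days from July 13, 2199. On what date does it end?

December 5, 2201

+365 (one year) → Jul 13, 2200 (510 left).
+365 (one year) → Jul 13, 2201 (145 left).
Jul has 31 days: +19 → Aug 1, 2201 (126 left).
Aug has 31 days: +31 → Sep 1, 2201 (95 left).
Sep has 30 days: +30 → Oct 1, 2201 (65 left).
Oct has 31 days: +31 → Nov 1, 2201 (34 left).
Nov has 30 days: +30 → Dec 1, 2201 (4 left).
+4 → Dec 5, 2201.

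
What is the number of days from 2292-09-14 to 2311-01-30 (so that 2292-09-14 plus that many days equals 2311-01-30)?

Sep 14, 2292 → Sep 14, 2293: 365 days.
Sep 14, 2293 → Sep 14, 2294: 365 days.
Sep 14, 2294 → Sep 14, 2295: 365 days.
Sep 14, 2295 → Sep 14, 2296: 366 days (Feb 29, 2296 is in that span).
Sep 14, 2296 → Sep 14, 2297: 365 days.
Sep 14, 2297 → Sep 14, 2298: 365 days.
Sep 14, 2298 → Sep 14, 2299: 365 days.
Sep 14, 2299 → Sep 14, 2300: 365 days.
Sep 14, 2300 → Sep 14, 2301: 365 days.
Sep 14, 2301 → Sep 14, 2302: 365 days.
Sep 14, 2302 → Sep 14, 2303: 365 days.
Sep 14, 2303 → Sep 14, 2304: 366 days (Feb 29, 2304 is in that span).
Sep 14, 2304 → Sep 14, 2305: 365 days.
Sep 14, 2305 → Sep 14, 2306: 365 days.
Sep 14, 2306 → Sep 14, 2307: 365 days.
Sep 14, 2307 → Sep 14, 2308: 366 days (Feb 29, 2308 is in that span).
Sep 14, 2308 → Sep 14, 2309: 365 days.
Sep 14, 2309 → Sep 14, 2310: 365 days.
Sep 14, 2310 → Oct 14, 2310: 30 days (September has 30).
Oct 14, 2310 → Nov 14, 2310: 31 days (October has 31).
Nov 14, 2310 → Dec 14, 2310: 30 days (November has 30).
Dec 14, 2310 → Jan 14, 2311: 31 days (December has 31).
Jan 14, 2311 → Jan 30, 2311: 16 days.
Total: 6711 days.

6711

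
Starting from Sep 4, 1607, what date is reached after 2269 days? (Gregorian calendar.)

November 20, 1613

+366 (one year; includes Feb 29, 1608) → Sep 4, 1608 (1903 left).
+365 (one year) → Sep 4, 1609 (1538 left).
+365 (one year) → Sep 4, 1610 (1173 left).
+365 (one year) → Sep 4, 1611 (808 left).
+366 (one year; includes Feb 29, 1612) → Sep 4, 1612 (442 left).
+365 (one year) → Sep 4, 1613 (77 left).
Sep has 30 days: +27 → Oct 1, 1613 (50 left).
Oct has 31 days: +31 → Nov 1, 1613 (19 left).
+19 → Nov 20, 1613.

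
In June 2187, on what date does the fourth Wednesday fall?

June 27, 2187

June 1, 2187 is a Friday.
The first Wednesday is therefore June 6 (5 days later).
The fourth Wednesday is 6 + 3×7 = June 27.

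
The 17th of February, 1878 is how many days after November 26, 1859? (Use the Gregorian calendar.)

6658

Nov 26, 1859 → Nov 26, 1860: 366 days (Feb 29, 1860 is in that span).
Nov 26, 1860 → Nov 26, 1861: 365 days.
Nov 26, 1861 → Nov 26, 1862: 365 days.
Nov 26, 1862 → Nov 26, 1863: 365 days.
Nov 26, 1863 → Nov 26, 1864: 366 days (Feb 29, 1864 is in that span).
Nov 26, 1864 → Nov 26, 1865: 365 days.
Nov 26, 1865 → Nov 26, 1866: 365 days.
Nov 26, 1866 → Nov 26, 1867: 365 days.
Nov 26, 1867 → Nov 26, 1868: 366 days (Feb 29, 1868 is in that span).
Nov 26, 1868 → Nov 26, 1869: 365 days.
Nov 26, 1869 → Nov 26, 1870: 365 days.
Nov 26, 1870 → Nov 26, 1871: 365 days.
Nov 26, 1871 → Nov 26, 1872: 366 days (Feb 29, 1872 is in that span).
Nov 26, 1872 → Nov 26, 1873: 365 days.
Nov 26, 1873 → Nov 26, 1874: 365 days.
Nov 26, 1874 → Nov 26, 1875: 365 days.
Nov 26, 1875 → Nov 26, 1876: 366 days (Feb 29, 1876 is in that span).
Nov 26, 1876 → Nov 26, 1877: 365 days.
Nov 26, 1877 → Dec 26, 1877: 30 days (November has 30).
Dec 26, 1877 → Jan 26, 1878: 31 days (December has 31).
Jan 26, 1878 → Feb 17, 1878: 22 days.
Total: 6658 days.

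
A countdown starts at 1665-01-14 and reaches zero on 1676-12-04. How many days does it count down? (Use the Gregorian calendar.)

Jan 14, 1665 → Jan 14, 1666: 365 days.
Jan 14, 1666 → Jan 14, 1667: 365 days.
Jan 14, 1667 → Jan 14, 1668: 365 days.
Jan 14, 1668 → Jan 14, 1669: 366 days (Feb 29, 1668 is in that span).
Jan 14, 1669 → Jan 14, 1670: 365 days.
Jan 14, 1670 → Jan 14, 1671: 365 days.
Jan 14, 1671 → Jan 14, 1672: 365 days.
Jan 14, 1672 → Jan 14, 1673: 366 days (Feb 29, 1672 is in that span).
Jan 14, 1673 → Jan 14, 1674: 365 days.
Jan 14, 1674 → Jan 14, 1675: 365 days.
Jan 14, 1675 → Jan 14, 1676: 365 days.
Jan 14, 1676 → Feb 14, 1676: 31 days (January has 31).
Feb 14, 1676 → Mar 14, 1676: 29 days (February has 29).
Mar 14, 1676 → Apr 14, 1676: 31 days (March has 31).
Apr 14, 1676 → May 14, 1676: 30 days (April has 30).
May 14, 1676 → Jun 14, 1676: 31 days (May has 31).
Jun 14, 1676 → Jul 14, 1676: 30 days (June has 30).
Jul 14, 1676 → Aug 14, 1676: 31 days (July has 31).
Aug 14, 1676 → Sep 14, 1676: 31 days (August has 31).
Sep 14, 1676 → Oct 14, 1676: 30 days (September has 30).
Oct 14, 1676 → Nov 14, 1676: 31 days (October has 31).
Nov 14, 1676 → Dec 4, 1676: 20 days.
Total: 4342 days.

4342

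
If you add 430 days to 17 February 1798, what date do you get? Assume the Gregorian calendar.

+365 (one year) → Feb 17, 1799 (65 left).
Feb has 28 days: +12 → Mar 1, 1799 (53 left).
Mar has 31 days: +31 → Apr 1, 1799 (22 left).
+22 → Apr 23, 1799.

April 23, 1799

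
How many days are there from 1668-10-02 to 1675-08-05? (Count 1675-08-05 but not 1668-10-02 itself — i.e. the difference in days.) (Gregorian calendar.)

2498

Oct 2, 1668 → Oct 2, 1669: 365 days.
Oct 2, 1669 → Oct 2, 1670: 365 days.
Oct 2, 1670 → Oct 2, 1671: 365 days.
Oct 2, 1671 → Oct 2, 1672: 366 days (Feb 29, 1672 is in that span).
Oct 2, 1672 → Oct 2, 1673: 365 days.
Oct 2, 1673 → Oct 2, 1674: 365 days.
Oct 2, 1674 → Nov 2, 1674: 31 days (October has 31).
Nov 2, 1674 → Dec 2, 1674: 30 days (November has 30).
Dec 2, 1674 → Jan 2, 1675: 31 days (December has 31).
Jan 2, 1675 → Feb 2, 1675: 31 days (January has 31).
Feb 2, 1675 → Mar 2, 1675: 28 days (February has 28).
Mar 2, 1675 → Apr 2, 1675: 31 days (March has 31).
Apr 2, 1675 → May 2, 1675: 30 days (April has 30).
May 2, 1675 → Jun 2, 1675: 31 days (May has 31).
Jun 2, 1675 → Jul 2, 1675: 30 days (June has 30).
Jul 2, 1675 → Aug 2, 1675: 31 days (July has 31).
Aug 2, 1675 → Aug 5, 1675: 3 days.
Total: 2498 days.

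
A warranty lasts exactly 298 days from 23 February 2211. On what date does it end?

Feb has 28 days: +6 → Mar 1, 2211 (292 left).
Mar has 31 days: +31 → Apr 1, 2211 (261 left).
Apr has 30 days: +30 → May 1, 2211 (231 left).
May has 31 days: +31 → Jun 1, 2211 (200 left).
Jun has 30 days: +30 → Jul 1, 2211 (170 left).
Jul has 31 days: +31 → Aug 1, 2211 (139 left).
Aug has 31 days: +31 → Sep 1, 2211 (108 left).
Sep has 30 days: +30 → Oct 1, 2211 (78 left).
Oct has 31 days: +31 → Nov 1, 2211 (47 left).
Nov has 30 days: +30 → Dec 1, 2211 (17 left).
+17 → Dec 18, 2211.

December 18, 2211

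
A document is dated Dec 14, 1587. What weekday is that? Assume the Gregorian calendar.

Monday

Doomsday rule: the anchor day for the 1500s is Wednesday. For year 87: 87÷12 = 7 r 3, and 3÷4 = 0, so 7+3+0 = 10.
Wednesday + 10 ≡ Saturday — that's 1587's doomsday.
In December the doomsday date is Dec 12.
Dec 14 is 2 days after Dec 12; 2 mod 7 = 2, so Saturday + 2 = Monday.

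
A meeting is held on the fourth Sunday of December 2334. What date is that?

December 1, 2334 is a Saturday.
The first Sunday is therefore December 2 (1 days later).
The fourth Sunday is 2 + 3×7 = December 23.

December 23, 2334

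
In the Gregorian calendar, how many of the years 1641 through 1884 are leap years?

Multiples of 4 in [1641,1884]: 61.
Of those, multiples of 100: 2 (not leap unless ÷400).
Multiples of 400: 0.
Leap years = 61 − 2 + 0 = 59.

59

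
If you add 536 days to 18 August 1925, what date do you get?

+365 (one year) → Aug 18, 1926 (171 left).
Aug has 31 days: +14 → Sep 1, 1926 (157 left).
Sep has 30 days: +30 → Oct 1, 1926 (127 left).
Oct has 31 days: +31 → Nov 1, 1926 (96 left).
Nov has 30 days: +30 → Dec 1, 1926 (66 left).
Dec has 31 days: +31 → Jan 1, 1927 (35 left).
Jan has 31 days: +31 → Feb 1, 1927 (4 left).
+4 → Feb 5, 1927.

February 5, 1927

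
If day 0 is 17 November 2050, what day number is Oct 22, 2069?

Nov 17, 2050 → Nov 17, 2051: 365 days.
Nov 17, 2051 → Nov 17, 2052: 366 days (Feb 29, 2052 is in that span).
Nov 17, 2052 → Nov 17, 2053: 365 days.
Nov 17, 2053 → Nov 17, 2054: 365 days.
Nov 17, 2054 → Nov 17, 2055: 365 days.
Nov 17, 2055 → Nov 17, 2056: 366 days (Feb 29, 2056 is in that span).
Nov 17, 2056 → Nov 17, 2057: 365 days.
Nov 17, 2057 → Nov 17, 2058: 365 days.
Nov 17, 2058 → Nov 17, 2059: 365 days.
Nov 17, 2059 → Nov 17, 2060: 366 days (Feb 29, 2060 is in that span).
Nov 17, 2060 → Nov 17, 2061: 365 days.
Nov 17, 2061 → Nov 17, 2062: 365 days.
Nov 17, 2062 → Nov 17, 2063: 365 days.
Nov 17, 2063 → Nov 17, 2064: 366 days (Feb 29, 2064 is in that span).
Nov 17, 2064 → Nov 17, 2065: 365 days.
Nov 17, 2065 → Nov 17, 2066: 365 days.
Nov 17, 2066 → Nov 17, 2067: 365 days.
Nov 17, 2067 → Nov 17, 2068: 366 days (Feb 29, 2068 is in that span).
Nov 17, 2068 → Dec 17, 2068: 30 days (November has 30).
Dec 17, 2068 → Jan 17, 2069: 31 days (December has 31).
Jan 17, 2069 → Feb 17, 2069: 31 days (January has 31).
Feb 17, 2069 → Mar 17, 2069: 28 days (February has 28).
Mar 17, 2069 → Apr 17, 2069: 31 days (March has 31).
Apr 17, 2069 → May 17, 2069: 30 days (April has 30).
May 17, 2069 → Jun 17, 2069: 31 days (May has 31).
Jun 17, 2069 → Jul 17, 2069: 30 days (June has 30).
Jul 17, 2069 → Aug 17, 2069: 31 days (July has 31).
Aug 17, 2069 → Sep 17, 2069: 31 days (August has 31).
Sep 17, 2069 → Oct 17, 2069: 30 days (September has 30).
Oct 17, 2069 → Oct 22, 2069: 5 days.
Total: 6914 days.

6914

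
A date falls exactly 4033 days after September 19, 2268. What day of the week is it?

Sunday

First find the weekday of Sep 19, 2268. Doomsday rule: the anchor day for the 2200s is Friday. For year 68: 68÷12 = 5 r 8, and 8÷4 = 2, so 5+8+2 = 15.
Friday + 15 ≡ Saturday — that's 2268's doomsday.
In September the doomsday date is Sep 5.
Sep 19 is 14 days after Sep 5; 14 mod 7 = 0, so Saturday + 0 = Saturday.
4033 mod 7 = 1, so 4033 days after a Saturday is Saturday + 1 = Sunday.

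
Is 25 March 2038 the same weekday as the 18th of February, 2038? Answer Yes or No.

Yes

From Feb 18, 2038 to Mar 25, 2038 is 35 days.
35 mod 7 = 0, so they are the same weekday.
(Feb 18, 2038 is a Thursday; Mar 25, 2038 is a Thursday.)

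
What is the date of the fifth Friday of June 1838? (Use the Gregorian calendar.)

June 29, 1838

June 1, 1838 is a Friday.
The first Friday is therefore June 1 (same day).
The fifth Friday is 1 + 4×7 = June 29.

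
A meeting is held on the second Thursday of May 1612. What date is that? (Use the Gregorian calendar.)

May 10, 1612

May 1, 1612 is a Tuesday.
The first Thursday is therefore May 3 (2 days later).
The second Thursday is 3 + 1×7 = May 10.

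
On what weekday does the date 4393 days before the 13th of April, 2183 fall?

Apr 13, 2183 is a Sunday.
4393 mod 7 = 4, so 4393 days before a Sunday is Sunday − 4 = Wednesday.

Wednesday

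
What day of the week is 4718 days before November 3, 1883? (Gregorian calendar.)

First find the weekday of Nov 3, 1883. Doomsday rule: the anchor day for the 1800s is Friday. For year 83: 83÷12 = 6 r 11, and 11÷4 = 2, so 6+11+2 = 19.
Friday + 19 ≡ Wednesday — that's 1883's doomsday.
In November the doomsday date is Nov 7.
Nov 3 is 4 days before Nov 7; 4 mod 7 = 4, so Wednesday − 4 = Saturday.
4718 mod 7 = 0, so 4718 days before a Saturday is Saturday − 0 = Saturday.

Saturday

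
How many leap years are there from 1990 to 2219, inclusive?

55

Multiples of 4 in [1990,2219]: 57.
Of those, multiples of 100: 3 (not leap unless ÷400).
Multiples of 400: 1.
Leap years = 57 − 3 + 1 = 55.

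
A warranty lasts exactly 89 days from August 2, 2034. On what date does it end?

Aug has 31 days: +30 → Sep 1, 2034 (59 left).
Sep has 30 days: +30 → Oct 1, 2034 (29 left).
+29 → Oct 30, 2034.

October 30, 2034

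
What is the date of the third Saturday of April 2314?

April 1, 2314 is a Wednesday.
The first Saturday is therefore April 4 (3 days later).
The third Saturday is 4 + 2×7 = April 18.

April 18, 2314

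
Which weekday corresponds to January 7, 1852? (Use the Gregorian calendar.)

Doomsday rule: the anchor day for the 1800s is Friday. For year 52: 52÷12 = 4 r 4, and 4÷4 = 1, so 4+4+1 = 9.
Friday + 9 ≡ Sunday — that's 1852's doomsday.
In January the doomsday date is Jan 4 (1852 is a leap year (divisible by 4)).
Jan 7 is 3 days after Jan 4; 3 mod 7 = 3, so Sunday + 3 = Wednesday.

Wednesday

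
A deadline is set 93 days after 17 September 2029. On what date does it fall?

December 19, 2029

Sep has 30 days: +14 → Oct 1, 2029 (79 left).
Oct has 31 days: +31 → Nov 1, 2029 (48 left).
Nov has 30 days: +30 → Dec 1, 2029 (18 left).
+18 → Dec 19, 2029.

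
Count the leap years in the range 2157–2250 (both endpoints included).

22

Multiples of 4 in [2157,2250]: 23.
Of those, multiples of 100: 1 (not leap unless ÷400).
Multiples of 400: 0.
Leap years = 23 − 1 + 0 = 22.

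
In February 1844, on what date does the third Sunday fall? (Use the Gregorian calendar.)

February 18, 1844

February 1, 1844 is a Thursday.
The first Sunday is therefore February 4 (3 days later).
The third Sunday is 4 + 2×7 = February 18.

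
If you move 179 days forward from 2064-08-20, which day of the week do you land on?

Aug 20, 2064 is a Wednesday.
179 mod 7 = 4, so 179 days after a Wednesday is Wednesday + 4 = Sunday.

Sunday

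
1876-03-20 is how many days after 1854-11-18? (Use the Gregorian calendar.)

Nov 18, 1854 → Nov 18, 1855: 365 days.
Nov 18, 1855 → Nov 18, 1856: 366 days (Feb 29, 1856 is in that span).
Nov 18, 1856 → Nov 18, 1857: 365 days.
Nov 18, 1857 → Nov 18, 1858: 365 days.
Nov 18, 1858 → Nov 18, 1859: 365 days.
Nov 18, 1859 → Nov 18, 1860: 366 days (Feb 29, 1860 is in that span).
Nov 18, 1860 → Nov 18, 1861: 365 days.
Nov 18, 1861 → Nov 18, 1862: 365 days.
Nov 18, 1862 → Nov 18, 1863: 365 days.
Nov 18, 1863 → Nov 18, 1864: 366 days (Feb 29, 1864 is in that span).
Nov 18, 1864 → Nov 18, 1865: 365 days.
Nov 18, 1865 → Nov 18, 1866: 365 days.
Nov 18, 1866 → Nov 18, 1867: 365 days.
Nov 18, 1867 → Nov 18, 1868: 366 days (Feb 29, 1868 is in that span).
Nov 18, 1868 → Nov 18, 1869: 365 days.
Nov 18, 1869 → Nov 18, 1870: 365 days.
Nov 18, 1870 → Nov 18, 1871: 365 days.
Nov 18, 1871 → Nov 18, 1872: 366 days (Feb 29, 1872 is in that span).
Nov 18, 1872 → Nov 18, 1873: 365 days.
Nov 18, 1873 → Nov 18, 1874: 365 days.
Nov 18, 1874 → Nov 18, 1875: 365 days.
Nov 18, 1875 → Dec 18, 1875: 30 days (November has 30).
Dec 18, 1875 → Jan 18, 1876: 31 days (December has 31).
Jan 18, 1876 → Feb 18, 1876: 31 days (January has 31).
Feb 18, 1876 → Mar 18, 1876: 29 days (February has 29).
Mar 18, 1876 → Mar 20, 1876: 2 days.
Total: 7793 days.

7793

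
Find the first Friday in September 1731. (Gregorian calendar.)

September 7, 1731

September 1, 1731 is a Saturday.
The first Friday is therefore September 7 (6 days later).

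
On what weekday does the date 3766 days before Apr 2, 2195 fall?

First find the weekday of Apr 2, 2195. Doomsday rule: the anchor day for the 2100s is Sunday. For year 95: 95÷12 = 7 r 11, and 11÷4 = 2, so 7+11+2 = 20.
Sunday + 20 ≡ Saturday — that's 2195's doomsday.
In April the doomsday date is Apr 4.
Apr 2 is 2 days before Apr 4; 2 mod 7 = 2, so Saturday − 2 = Thursday.
3766 mod 7 = 0, so 3766 days before a Thursday is Thursday − 0 = Thursday.

Thursday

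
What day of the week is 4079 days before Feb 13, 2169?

Wednesday

Feb 13, 2169 is a Monday.
4079 mod 7 = 5, so 4079 days before a Monday is Monday − 5 = Wednesday.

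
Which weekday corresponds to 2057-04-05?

Thursday

Doomsday rule: the anchor day for the 2000s is Tuesday. For year 57: 57÷12 = 4 r 9, and 9÷4 = 2, so 4+9+2 = 15.
Tuesday + 15 ≡ Wednesday — that's 2057's doomsday.
In April the doomsday date is Apr 4.
Apr 5 is 1 day after Apr 4; 1 mod 7 = 1, so Wednesday + 1 = Thursday.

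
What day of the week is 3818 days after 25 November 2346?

Thursday

First find the weekday of Nov 25, 2346. Doomsday rule: the anchor day for the 2300s is Wednesday. For year 46: 46÷12 = 3 r 10, and 10÷4 = 2, so 3+10+2 = 15.
Wednesday + 15 ≡ Thursday — that's 2346's doomsday.
In November the doomsday date is Nov 7.
Nov 25 is 18 days after Nov 7; 18 mod 7 = 4, so Thursday + 4 = Monday.
3818 mod 7 = 3, so 3818 days after a Monday is Monday + 3 = Thursday.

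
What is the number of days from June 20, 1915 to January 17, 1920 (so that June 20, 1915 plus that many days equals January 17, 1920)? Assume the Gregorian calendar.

1672

Jun 20, 1915 → Jun 20, 1916: 366 days (Feb 29, 1916 is in that span).
Jun 20, 1916 → Jun 20, 1917: 365 days.
Jun 20, 1917 → Jun 20, 1918: 365 days.
Jun 20, 1918 → Jun 20, 1919: 365 days.
Jun 20, 1919 → Jul 20, 1919: 30 days (June has 30).
Jul 20, 1919 → Aug 20, 1919: 31 days (July has 31).
Aug 20, 1919 → Sep 20, 1919: 31 days (August has 31).
Sep 20, 1919 → Oct 20, 1919: 30 days (September has 30).
Oct 20, 1919 → Nov 20, 1919: 31 days (October has 31).
Nov 20, 1919 → Dec 20, 1919: 30 days (November has 30).
Dec 20, 1919 → Jan 17, 1920: 28 days.
Total: 1672 days.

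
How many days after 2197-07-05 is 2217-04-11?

7219

Jul 5, 2197 → Jul 5, 2198: 365 days.
Jul 5, 2198 → Jul 5, 2199: 365 days.
Jul 5, 2199 → Jul 5, 2200: 365 days.
Jul 5, 2200 → Jul 5, 2201: 365 days.
Jul 5, 2201 → Jul 5, 2202: 365 days.
Jul 5, 2202 → Jul 5, 2203: 365 days.
Jul 5, 2203 → Jul 5, 2204: 366 days (Feb 29, 2204 is in that span).
Jul 5, 2204 → Jul 5, 2205: 365 days.
Jul 5, 2205 → Jul 5, 2206: 365 days.
Jul 5, 2206 → Jul 5, 2207: 365 days.
Jul 5, 2207 → Jul 5, 2208: 366 days (Feb 29, 2208 is in that span).
Jul 5, 2208 → Jul 5, 2209: 365 days.
Jul 5, 2209 → Jul 5, 2210: 365 days.
Jul 5, 2210 → Jul 5, 2211: 365 days.
Jul 5, 2211 → Jul 5, 2212: 366 days (Feb 29, 2212 is in that span).
Jul 5, 2212 → Jul 5, 2213: 365 days.
Jul 5, 2213 → Jul 5, 2214: 365 days.
Jul 5, 2214 → Jul 5, 2215: 365 days.
Jul 5, 2215 → Jul 5, 2216: 366 days (Feb 29, 2216 is in that span).
Jul 5, 2216 → Aug 5, 2216: 31 days (July has 31).
Aug 5, 2216 → Sep 5, 2216: 31 days (August has 31).
Sep 5, 2216 → Oct 5, 2216: 30 days (September has 30).
Oct 5, 2216 → Nov 5, 2216: 31 days (October has 31).
Nov 5, 2216 → Dec 5, 2216: 30 days (November has 30).
Dec 5, 2216 → Jan 5, 2217: 31 days (December has 31).
Jan 5, 2217 → Feb 5, 2217: 31 days (January has 31).
Feb 5, 2217 → Mar 5, 2217: 28 days (February has 28).
Mar 5, 2217 → Apr 5, 2217: 31 days (March has 31).
Apr 5, 2217 → Apr 11, 2217: 6 days.
Total: 7219 days.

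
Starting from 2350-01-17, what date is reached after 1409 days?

November 26, 2353

+365 (one year) → Jan 17, 2351 (1044 left).
+365 (one year) → Jan 17, 2352 (679 left).
+366 (one year; includes Feb 29, 2352) → Jan 17, 2353 (313 left).
Jan has 31 days: +15 → Feb 1, 2353 (298 left).
Feb has 28 days: +28 → Mar 1, 2353 (270 left).
Mar has 31 days: +31 → Apr 1, 2353 (239 left).
Apr has 30 days: +30 → May 1, 2353 (209 left).
May has 31 days: +31 → Jun 1, 2353 (178 left).
Jun has 30 days: +30 → Jul 1, 2353 (148 left).
Jul has 31 days: +31 → Aug 1, 2353 (117 left).
Aug has 31 days: +31 → Sep 1, 2353 (86 left).
Sep has 30 days: +30 → Oct 1, 2353 (56 left).
Oct has 31 days: +31 → Nov 1, 2353 (25 left).
+25 → Nov 26, 2353.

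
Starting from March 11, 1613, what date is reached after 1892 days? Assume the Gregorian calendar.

May 16, 1618

+365 (one year) → Mar 11, 1614 (1527 left).
+365 (one year) → Mar 11, 1615 (1162 left).
+366 (one year; includes Feb 29, 1616) → Mar 11, 1616 (796 left).
+365 (one year) → Mar 11, 1617 (431 left).
+365 (one year) → Mar 11, 1618 (66 left).
Mar has 31 days: +21 → Apr 1, 1618 (45 left).
Apr has 30 days: +30 → May 1, 1618 (15 left).
+15 → May 16, 1618.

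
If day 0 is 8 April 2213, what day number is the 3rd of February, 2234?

7606

Apr 8, 2213 → Apr 8, 2214: 365 days.
Apr 8, 2214 → Apr 8, 2215: 365 days.
Apr 8, 2215 → Apr 8, 2216: 366 days (Feb 29, 2216 is in that span).
Apr 8, 2216 → Apr 8, 2217: 365 days.
Apr 8, 2217 → Apr 8, 2218: 365 days.
Apr 8, 2218 → Apr 8, 2219: 365 days.
Apr 8, 2219 → Apr 8, 2220: 366 days (Feb 29, 2220 is in that span).
Apr 8, 2220 → Apr 8, 2221: 365 days.
Apr 8, 2221 → Apr 8, 2222: 365 days.
Apr 8, 2222 → Apr 8, 2223: 365 days.
Apr 8, 2223 → Apr 8, 2224: 366 days (Feb 29, 2224 is in that span).
Apr 8, 2224 → Apr 8, 2225: 365 days.
Apr 8, 2225 → Apr 8, 2226: 365 days.
Apr 8, 2226 → Apr 8, 2227: 365 days.
Apr 8, 2227 → Apr 8, 2228: 366 days (Feb 29, 2228 is in that span).
Apr 8, 2228 → Apr 8, 2229: 365 days.
Apr 8, 2229 → Apr 8, 2230: 365 days.
Apr 8, 2230 → Apr 8, 2231: 365 days.
Apr 8, 2231 → Apr 8, 2232: 366 days (Feb 29, 2232 is in that span).
Apr 8, 2232 → Apr 8, 2233: 365 days.
Apr 8, 2233 → May 8, 2233: 30 days (April has 30).
May 8, 2233 → Jun 8, 2233: 31 days (May has 31).
Jun 8, 2233 → Jul 8, 2233: 30 days (June has 30).
Jul 8, 2233 → Aug 8, 2233: 31 days (July has 31).
Aug 8, 2233 → Sep 8, 2233: 31 days (August has 31).
Sep 8, 2233 → Oct 8, 2233: 30 days (September has 30).
Oct 8, 2233 → Nov 8, 2233: 31 days (October has 31).
Nov 8, 2233 → Dec 8, 2233: 30 days (November has 30).
Dec 8, 2233 → Jan 8, 2234: 31 days (December has 31).
Jan 8, 2234 → Feb 3, 2234: 26 days.
Total: 7606 days.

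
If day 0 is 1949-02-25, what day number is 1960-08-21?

Feb 25, 1949 → Feb 25, 1950: 365 days.
Feb 25, 1950 → Feb 25, 1951: 365 days.
Feb 25, 1951 → Feb 25, 1952: 365 days.
Feb 25, 1952 → Feb 25, 1953: 366 days (Feb 29, 1952 is in that span).
Feb 25, 1953 → Feb 25, 1954: 365 days.
Feb 25, 1954 → Feb 25, 1955: 365 days.
Feb 25, 1955 → Feb 25, 1956: 365 days.
Feb 25, 1956 → Feb 25, 1957: 366 days (Feb 29, 1956 is in that span).
Feb 25, 1957 → Feb 25, 1958: 365 days.
Feb 25, 1958 → Feb 25, 1959: 365 days.
Feb 25, 1959 → Feb 25, 1960: 365 days.
Feb 25, 1960 → Mar 25, 1960: 29 days (February has 29).
Mar 25, 1960 → Apr 25, 1960: 31 days (March has 31).
Apr 25, 1960 → May 25, 1960: 30 days (April has 30).
May 25, 1960 → Jun 25, 1960: 31 days (May has 31).
Jun 25, 1960 → Jul 25, 1960: 30 days (June has 30).
Jul 25, 1960 → Aug 21, 1960: 27 days.
Total: 4195 days.

4195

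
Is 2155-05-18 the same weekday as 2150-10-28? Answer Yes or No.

From Oct 28, 2150 to May 18, 2155 is 1663 days.
1663 mod 7 = 4, so they are different weekdays.
(Oct 28, 2150 is a Wednesday; May 18, 2155 is a Sunday.)

No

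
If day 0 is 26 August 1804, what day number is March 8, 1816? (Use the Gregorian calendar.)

Aug 26, 1804 → Aug 26, 1805: 365 days.
Aug 26, 1805 → Aug 26, 1806: 365 days.
Aug 26, 1806 → Aug 26, 1807: 365 days.
Aug 26, 1807 → Aug 26, 1808: 366 days (Feb 29, 1808 is in that span).
Aug 26, 1808 → Aug 26, 1809: 365 days.
Aug 26, 1809 → Aug 26, 1810: 365 days.
Aug 26, 1810 → Aug 26, 1811: 365 days.
Aug 26, 1811 → Aug 26, 1812: 366 days (Feb 29, 1812 is in that span).
Aug 26, 1812 → Aug 26, 1813: 365 days.
Aug 26, 1813 → Aug 26, 1814: 365 days.
Aug 26, 1814 → Aug 26, 1815: 365 days.
Aug 26, 1815 → Sep 26, 1815: 31 days (August has 31).
Sep 26, 1815 → Oct 26, 1815: 30 days (September has 30).
Oct 26, 1815 → Nov 26, 1815: 31 days (October has 31).
Nov 26, 1815 → Dec 26, 1815: 30 days (November has 30).
Dec 26, 1815 → Jan 26, 1816: 31 days (December has 31).
Jan 26, 1816 → Feb 26, 1816: 31 days (January has 31).
Feb 26, 1816 → Mar 8, 1816: 11 days.
Total: 4212 days.

4212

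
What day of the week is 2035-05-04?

Friday

Doomsday rule: the anchor day for the 2000s is Tuesday. For year 35: 35÷12 = 2 r 11, and 11÷4 = 2, so 2+11+2 = 15.
Tuesday + 15 ≡ Wednesday — that's 2035's doomsday.
In May the doomsday date is May 9.
May 4 is 5 days before May 9; 5 mod 7 = 5, so Wednesday − 5 = Friday.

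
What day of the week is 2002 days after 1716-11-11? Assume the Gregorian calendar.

First find the weekday of Nov 11, 1716. Doomsday rule: the anchor day for the 1700s is Sunday. For year 16: 16÷12 = 1 r 4, and 4÷4 = 1, so 1+4+1 = 6.
Sunday + 6 ≡ Saturday — that's 1716's doomsday.
In November the doomsday date is Nov 7.
Nov 11 is 4 days after Nov 7; 4 mod 7 = 4, so Saturday + 4 = Wednesday.
2002 mod 7 = 0, so 2002 days after a Wednesday is Wednesday + 0 = Wednesday.

Wednesday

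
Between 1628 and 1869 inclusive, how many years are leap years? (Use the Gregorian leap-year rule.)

Multiples of 4 in [1628,1869]: 61.
Of those, multiples of 100: 2 (not leap unless ÷400).
Multiples of 400: 0.
Leap years = 61 − 2 + 0 = 59.

59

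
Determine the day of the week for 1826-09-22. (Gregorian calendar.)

Doomsday rule: the anchor day for the 1800s is Friday. For year 26: 26÷12 = 2 r 2, and 2÷4 = 0, so 2+2+0 = 4.
Friday + 4 ≡ Tuesday — that's 1826's doomsday.
In September the doomsday date is Sep 5.
Sep 22 is 17 days after Sep 5; 17 mod 7 = 3, so Tuesday + 3 = Friday.

Friday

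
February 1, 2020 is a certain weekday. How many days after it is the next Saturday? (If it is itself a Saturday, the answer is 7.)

7

Feb 1, 2020 is a Saturday.
From Saturday to the next Saturday is 7 days.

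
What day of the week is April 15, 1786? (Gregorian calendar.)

Doomsday rule: the anchor day for the 1700s is Sunday. For year 86: 86÷12 = 7 r 2, and 2÷4 = 0, so 7+2+0 = 9.
Sunday + 9 ≡ Tuesday — that's 1786's doomsday.
In April the doomsday date is Apr 4.
Apr 15 is 11 days after Apr 4; 11 mod 7 = 4, so Tuesday + 4 = Saturday.

Saturday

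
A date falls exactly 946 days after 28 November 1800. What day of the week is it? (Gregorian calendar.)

First find the weekday of Nov 28, 1800. Doomsday rule: the anchor day for the 1800s is Friday. For year 00: 0÷12 = 0 r 0, and 0÷4 = 0, so 0+0+0 = 0.
Friday + 0 ≡ Friday — that's 1800's doomsday.
In November the doomsday date is Nov 7.
Nov 28 is 21 days after Nov 7; 21 mod 7 = 0, so Friday + 0 = Friday.
946 mod 7 = 1, so 946 days after a Friday is Friday + 1 = Saturday.

Saturday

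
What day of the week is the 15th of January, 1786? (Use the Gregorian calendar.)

Sunday

Doomsday rule: the anchor day for the 1700s is Sunday. For year 86: 86÷12 = 7 r 2, and 2÷4 = 0, so 7+2+0 = 9.
Sunday + 9 ≡ Tuesday — that's 1786's doomsday.
In January the doomsday date is Jan 3 (1786 is not a leap year).
Jan 15 is 12 days after Jan 3; 12 mod 7 = 5, so Tuesday + 5 = Sunday.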